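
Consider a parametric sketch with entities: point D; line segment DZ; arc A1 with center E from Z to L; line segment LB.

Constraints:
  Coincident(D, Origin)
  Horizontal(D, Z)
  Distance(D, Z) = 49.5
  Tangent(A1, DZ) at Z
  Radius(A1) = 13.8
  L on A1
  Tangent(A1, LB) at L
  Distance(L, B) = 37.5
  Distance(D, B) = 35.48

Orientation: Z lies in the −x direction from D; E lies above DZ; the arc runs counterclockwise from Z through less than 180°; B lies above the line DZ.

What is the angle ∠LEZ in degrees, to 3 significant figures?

48.1°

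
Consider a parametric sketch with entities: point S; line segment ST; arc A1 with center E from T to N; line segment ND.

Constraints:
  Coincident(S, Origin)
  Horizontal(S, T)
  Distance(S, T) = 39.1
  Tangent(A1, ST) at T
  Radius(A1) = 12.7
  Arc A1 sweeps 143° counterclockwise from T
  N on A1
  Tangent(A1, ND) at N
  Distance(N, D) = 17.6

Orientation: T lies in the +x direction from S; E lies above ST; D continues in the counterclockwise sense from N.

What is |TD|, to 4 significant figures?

34.04

On A1, T sits at bearing -90° from E; a 143° counterclockwise sweep puts N at bearing 53°, so N = E + 12.7·(cos 53°, sin 53°) = (46.74, 22.84). A1 meets ND tangentially, so EN is at right angles to ND, so ND runs along (−sin 53°, cos 53°); with |ND| = 17.6, D = (32.69, 33.43). Then |TD| = |D − T| = 34.04.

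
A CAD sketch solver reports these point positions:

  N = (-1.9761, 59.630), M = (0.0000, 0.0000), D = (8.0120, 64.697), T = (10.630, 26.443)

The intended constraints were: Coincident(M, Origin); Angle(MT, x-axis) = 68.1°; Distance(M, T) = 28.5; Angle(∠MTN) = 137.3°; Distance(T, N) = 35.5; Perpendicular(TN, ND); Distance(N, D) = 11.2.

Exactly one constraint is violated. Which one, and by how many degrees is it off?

Perpendicular(TN, ND) — off by 6.10°.

M = (0.00, 0.00) ✓; MT at 68.10° ✓; |MT| = 28.50 ✓; ∠MTN = 137.3° ✓; |TN| = 35.50 ✓; ∠(TN, ND) = 83.90° ✗; |ND| = 11.20 ✓.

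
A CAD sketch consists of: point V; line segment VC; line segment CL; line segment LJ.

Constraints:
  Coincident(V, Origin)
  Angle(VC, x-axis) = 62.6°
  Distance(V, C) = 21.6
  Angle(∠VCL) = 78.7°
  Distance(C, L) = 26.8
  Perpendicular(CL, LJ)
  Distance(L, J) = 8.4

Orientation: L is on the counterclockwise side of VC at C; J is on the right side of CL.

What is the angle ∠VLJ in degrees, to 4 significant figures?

133.2°

V is at the origin; VC runs at 62.6° with length 21.6, so C = 21.6·(cos 62.6°, sin 62.6°) = (9.940, 19.18). ∠VCL = 78.7°, so CL runs at 62.6° + (180° − 78.7°) = 163.9° from the x-axis; with |CL| = 26.8, L = C + 26.8·(cos 163.9°, sin 163.9°) = (-15.81, 26.61). CL is perpendicular to LJ; with |LJ| = 8.4 on the right of CL, J = L + 8.4·(0.2773, 0.9608) = (-13.48, 34.68). Then cos ∠VLJ = LV·LJ / (|LV||LJ|), giving 133.2°.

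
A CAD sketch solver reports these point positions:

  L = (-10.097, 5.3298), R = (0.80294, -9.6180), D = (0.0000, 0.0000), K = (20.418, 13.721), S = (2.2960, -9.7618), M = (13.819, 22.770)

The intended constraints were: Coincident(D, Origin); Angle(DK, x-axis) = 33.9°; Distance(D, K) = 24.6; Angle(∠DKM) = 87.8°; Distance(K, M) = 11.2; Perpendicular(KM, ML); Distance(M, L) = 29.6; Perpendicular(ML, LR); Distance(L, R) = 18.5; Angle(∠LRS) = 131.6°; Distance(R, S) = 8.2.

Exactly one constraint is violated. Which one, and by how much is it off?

Distance(R, S) = 8.2 — off by 6.70.

D = (0.00, 0.00) ✓; DK at 33.90° ✓; |DK| = 24.60 ✓; ∠DKM = 87.80° ✓; |KM| = 11.20 ✓; ∠(KM, ML) = 90.00° ✓; |ML| = 29.60 ✓; ∠(ML, LR) = 90.00° ✓; |LR| = 18.50 ✓; ∠LRS = 131.6° ✓; |RS| = 1.500 ✗.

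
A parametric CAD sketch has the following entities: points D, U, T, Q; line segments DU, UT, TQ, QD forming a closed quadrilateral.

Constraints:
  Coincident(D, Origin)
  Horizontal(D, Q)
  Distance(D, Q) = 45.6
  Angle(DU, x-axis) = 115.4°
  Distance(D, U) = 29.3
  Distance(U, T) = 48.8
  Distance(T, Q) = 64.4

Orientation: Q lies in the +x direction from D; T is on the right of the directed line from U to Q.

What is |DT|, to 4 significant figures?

26.76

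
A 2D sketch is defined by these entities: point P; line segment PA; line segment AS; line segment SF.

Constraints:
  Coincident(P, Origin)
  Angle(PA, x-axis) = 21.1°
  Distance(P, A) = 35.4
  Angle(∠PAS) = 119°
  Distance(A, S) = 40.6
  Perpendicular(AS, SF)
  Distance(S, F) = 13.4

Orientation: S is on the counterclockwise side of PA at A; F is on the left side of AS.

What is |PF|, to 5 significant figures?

60.373

P is at the origin; PA runs at 21.1° with length 35.4, so A = 35.4·(cos 21.1°, sin 21.1°) = (33.027, 12.744). ∠PAS = 119.0°, so AS runs at 21.1° + (180° − 119.0°) = 82.100° from the x-axis; with |AS| = 40.6, S = A + 40.6·(cos 82.100°, sin 82.100°) = (38.607, 52.959). The perpendicularity gives SF at right angles to AS; with |SF| = 13.4 on the left of AS, F = S + 13.4·(-0.99051, 0.13744) = (25.334, 54.800). Then |PF| = |F − P| = 60.373.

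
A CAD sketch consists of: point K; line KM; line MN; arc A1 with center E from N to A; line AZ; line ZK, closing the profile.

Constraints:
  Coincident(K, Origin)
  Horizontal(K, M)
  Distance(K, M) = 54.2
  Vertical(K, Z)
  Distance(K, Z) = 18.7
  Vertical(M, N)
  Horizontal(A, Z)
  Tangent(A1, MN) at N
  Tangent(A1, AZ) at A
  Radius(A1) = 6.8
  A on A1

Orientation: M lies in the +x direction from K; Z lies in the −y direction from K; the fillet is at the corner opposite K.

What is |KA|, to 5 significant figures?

50.955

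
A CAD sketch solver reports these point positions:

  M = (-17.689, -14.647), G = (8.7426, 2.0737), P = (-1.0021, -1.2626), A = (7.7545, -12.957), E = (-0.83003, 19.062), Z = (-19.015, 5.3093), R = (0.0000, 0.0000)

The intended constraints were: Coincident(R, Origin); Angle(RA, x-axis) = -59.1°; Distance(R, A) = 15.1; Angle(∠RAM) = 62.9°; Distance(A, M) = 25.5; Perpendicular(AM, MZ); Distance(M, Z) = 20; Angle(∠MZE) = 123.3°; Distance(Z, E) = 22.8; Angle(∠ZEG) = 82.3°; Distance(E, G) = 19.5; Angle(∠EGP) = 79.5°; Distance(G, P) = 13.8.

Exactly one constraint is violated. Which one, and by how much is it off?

Distance(G, P) = 13.8 — off by 3.50.

R = (0.00, 0.00) ✓; RA at -59.10° ✓; |RA| = 15.10 ✓; ∠RAM = 62.90° ✓; |AM| = 25.50 ✓; ∠(AM, MZ) = 90.00° ✓; |MZ| = 20.00 ✓; ∠MZE = 123.3° ✓; |ZE| = 22.80 ✓; ∠ZEG = 82.30° ✓; |EG| = 19.50 ✓; ∠EGP = 79.50° ✓; |GP| = 10.30 ✗.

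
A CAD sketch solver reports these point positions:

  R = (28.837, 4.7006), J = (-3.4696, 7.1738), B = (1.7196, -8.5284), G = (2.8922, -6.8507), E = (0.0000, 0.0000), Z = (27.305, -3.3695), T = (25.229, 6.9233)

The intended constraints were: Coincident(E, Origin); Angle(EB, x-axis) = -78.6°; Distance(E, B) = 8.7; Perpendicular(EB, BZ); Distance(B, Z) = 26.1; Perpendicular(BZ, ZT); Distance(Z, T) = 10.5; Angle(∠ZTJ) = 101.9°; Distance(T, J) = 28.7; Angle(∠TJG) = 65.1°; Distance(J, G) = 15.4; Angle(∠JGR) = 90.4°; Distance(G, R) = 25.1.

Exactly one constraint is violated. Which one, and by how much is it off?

Distance(G, R) = 25.1 — off by 3.30.

E = (0.00, 0.00) ✓; EB at -78.60° ✓; |EB| = 8.700 ✓; ∠(EB, BZ) = 90.00° ✓; |BZ| = 26.10 ✓; ∠(BZ, ZT) = 90.00° ✓; |ZT| = 10.50 ✓; ∠ZTJ = 101.9° ✓; |TJ| = 28.70 ✓; ∠TJG = 65.10° ✓; |JG| = 15.40 ✓; ∠JGR = 90.40° ✓; |GR| = 28.40 ✗.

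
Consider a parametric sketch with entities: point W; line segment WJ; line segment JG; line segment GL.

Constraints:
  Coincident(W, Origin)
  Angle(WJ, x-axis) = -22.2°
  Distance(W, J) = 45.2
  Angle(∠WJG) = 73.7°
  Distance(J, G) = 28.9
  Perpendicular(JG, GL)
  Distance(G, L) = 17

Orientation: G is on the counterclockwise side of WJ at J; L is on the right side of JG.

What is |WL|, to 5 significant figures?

62.522

∠WJG = 73.7°, so JG runs at -22.2° + (180° − 73.7°) = 84.100° from the x-axis; with |JG| = 28.9, G = J + 28.9·(cos 84.100°, sin 84.100°) = (44.820, 11.669). JG ⟂ GL; with |GL| = 17.0 on the right of JG, L = G + 17.0·(0.99470, -0.10279) = (61.730, 9.9210). Then |WL| = |L − W| = 62.522.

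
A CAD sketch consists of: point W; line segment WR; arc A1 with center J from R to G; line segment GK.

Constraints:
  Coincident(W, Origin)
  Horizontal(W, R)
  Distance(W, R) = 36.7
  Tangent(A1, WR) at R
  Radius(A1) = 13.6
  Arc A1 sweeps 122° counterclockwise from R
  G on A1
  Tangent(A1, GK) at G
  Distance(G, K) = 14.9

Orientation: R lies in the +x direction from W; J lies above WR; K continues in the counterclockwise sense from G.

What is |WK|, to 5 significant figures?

52.398

On A1, R sits at bearing -90° from J; a 122° counterclockwise sweep puts G at bearing 32°, so G = J + 13.6·(cos 32°, sin 32°) = (48.233, 20.807). Since A1 is tangent to GK there, JG ⟂ GK, so GK runs along (−sin 32°, cos 32°); with |GK| = 14.9, K = (40.338, 33.443). Then |WK| = |K − W| = 52.398.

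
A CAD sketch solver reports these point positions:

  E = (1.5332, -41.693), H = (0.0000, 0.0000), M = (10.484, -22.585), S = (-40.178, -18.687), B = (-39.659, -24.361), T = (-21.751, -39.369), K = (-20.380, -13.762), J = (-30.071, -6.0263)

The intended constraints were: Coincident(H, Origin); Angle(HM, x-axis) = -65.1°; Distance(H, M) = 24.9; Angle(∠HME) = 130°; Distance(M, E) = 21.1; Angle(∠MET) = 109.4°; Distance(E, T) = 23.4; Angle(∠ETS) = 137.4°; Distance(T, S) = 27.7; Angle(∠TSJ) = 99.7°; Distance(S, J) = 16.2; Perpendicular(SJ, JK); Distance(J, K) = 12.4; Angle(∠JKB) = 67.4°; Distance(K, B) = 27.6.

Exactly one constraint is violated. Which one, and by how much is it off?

Distance(K, B) = 27.6 — off by 5.60.

H = (0.00, 0.00) ✓; HM at -65.10° ✓; |HM| = 24.90 ✓; ∠HME = 130.0° ✓; |ME| = 21.10 ✓; ∠MET = 109.4° ✓; |ET| = 23.40 ✓; ∠ETS = 137.4° ✓; |TS| = 27.70 ✓; ∠TSJ = 99.70° ✓; |SJ| = 16.20 ✓; ∠(SJ, JK) = 90.00° ✓; |JK| = 12.40 ✓; ∠JKB = 67.40° ✓; |KB| = 22.00 ✗.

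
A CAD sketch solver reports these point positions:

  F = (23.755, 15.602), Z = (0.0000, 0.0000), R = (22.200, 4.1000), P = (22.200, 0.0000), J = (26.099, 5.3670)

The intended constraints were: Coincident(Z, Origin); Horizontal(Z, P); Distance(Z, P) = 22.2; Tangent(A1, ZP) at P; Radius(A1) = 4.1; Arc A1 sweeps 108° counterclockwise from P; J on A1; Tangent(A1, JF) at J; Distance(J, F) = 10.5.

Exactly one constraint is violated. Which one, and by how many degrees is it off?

Tangent(A1, JF) at J — off by 5.10°.

Z = (0.00, 0.00) ✓; Z.y = 0.00, P.y = 0.00 ✓; |ZP| = 22.20 ✓; ∠(RP, PZ) = 90.00° ✓; |RP| = 4.100 ✓; bearing(R→J) − bearing(R→P) = 108.0° ✓; |RJ| = 4.100 ✓; ∠(RJ, JF) = 95.10° ✗; |JF| = 10.50 ✓.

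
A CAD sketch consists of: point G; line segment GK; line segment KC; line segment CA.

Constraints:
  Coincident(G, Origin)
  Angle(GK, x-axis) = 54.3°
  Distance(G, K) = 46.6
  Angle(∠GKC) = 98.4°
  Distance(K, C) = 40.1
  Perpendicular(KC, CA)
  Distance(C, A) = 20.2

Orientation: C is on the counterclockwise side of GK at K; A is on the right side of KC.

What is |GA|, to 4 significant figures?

81.22

∠GKC = 98.4°, so KC runs at 54.3° + (180° − 98.4°) = 135.9° from the x-axis; with |KC| = 40.1, C = K + 40.1·(cos 135.9°, sin 135.9°) = (-1.604, 65.75). KC ⟂ CA; with |CA| = 20.2 on the right of KC, A = C + 20.2·(0.6959, 0.7181) = (12.45, 80.26). Then |GA| = |A − G| = 81.22.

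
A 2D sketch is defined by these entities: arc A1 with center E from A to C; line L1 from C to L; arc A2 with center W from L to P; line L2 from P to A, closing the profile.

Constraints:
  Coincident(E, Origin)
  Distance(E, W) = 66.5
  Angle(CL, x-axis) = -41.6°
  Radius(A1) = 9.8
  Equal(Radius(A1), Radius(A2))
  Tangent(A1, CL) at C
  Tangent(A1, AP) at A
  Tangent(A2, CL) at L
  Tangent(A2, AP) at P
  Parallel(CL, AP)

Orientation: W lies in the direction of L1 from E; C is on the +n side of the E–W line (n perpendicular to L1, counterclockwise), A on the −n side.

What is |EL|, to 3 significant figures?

67.2

Tangency of A1 to both parallel lines with radius 9.8 puts C and A at E ± 9.8·n: C = (6.51, 7.33), A = (-6.51, -7.33). Equal radii place L and P the same way about W: L = W + 9.8·n = (56.2, -36.8), P = W − 9.8·n = (43.2, -51.5). Then |EL| = |L − E| = 67.2.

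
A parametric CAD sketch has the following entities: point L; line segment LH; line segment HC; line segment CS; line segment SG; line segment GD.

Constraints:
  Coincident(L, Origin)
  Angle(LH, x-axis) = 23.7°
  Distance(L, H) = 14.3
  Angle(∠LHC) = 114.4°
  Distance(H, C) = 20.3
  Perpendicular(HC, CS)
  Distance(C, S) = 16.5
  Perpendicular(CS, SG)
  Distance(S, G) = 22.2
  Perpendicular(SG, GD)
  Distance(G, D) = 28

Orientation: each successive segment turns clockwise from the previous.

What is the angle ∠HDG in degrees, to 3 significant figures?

9.38°

L is at the origin; LH runs at 23.7° with length 14.3, so H = (13.1, 5.75). ∠LHC = 114.4° gives HC at -41.9° from the x-axis; with |HC| = 20.3, C = (28.2, -7.81). HC ⟂ CS, so CS runs at -132°; with |CS| = 16.5, S = (17.2, -20.1). CS ⟂ SG, so SG runs at 138°; with |SG| = 22.2, G = (0.661, -5.26). The perpendicularity gives GD at right angles to SG, so GD runs at 48.1°; with |GD| = 28.0, D = (19.4, 15.6). Then cos ∠HDG = DH·DG / (|DH||DG|), giving 9.38°.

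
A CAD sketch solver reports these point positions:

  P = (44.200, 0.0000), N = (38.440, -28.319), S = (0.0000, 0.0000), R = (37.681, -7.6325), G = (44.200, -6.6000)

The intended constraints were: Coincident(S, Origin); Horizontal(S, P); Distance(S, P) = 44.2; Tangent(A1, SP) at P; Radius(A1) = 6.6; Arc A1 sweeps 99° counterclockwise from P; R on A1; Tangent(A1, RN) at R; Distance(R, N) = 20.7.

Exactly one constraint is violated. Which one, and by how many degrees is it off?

Tangent(A1, RN) at R — off by 6.90°.

S = (0.00, 0.00) ✓; S.y = 0.00, P.y = 0.00 ✓; |SP| = 44.20 ✓; ∠(GP, PS) = 90.00° ✓; |GP| = 6.600 ✓; bearing(G→R) − bearing(G→P) = 99.00° ✓; |GR| = 6.600 ✓; ∠(GR, RN) = 96.90° ✗; |RN| = 20.70 ✓.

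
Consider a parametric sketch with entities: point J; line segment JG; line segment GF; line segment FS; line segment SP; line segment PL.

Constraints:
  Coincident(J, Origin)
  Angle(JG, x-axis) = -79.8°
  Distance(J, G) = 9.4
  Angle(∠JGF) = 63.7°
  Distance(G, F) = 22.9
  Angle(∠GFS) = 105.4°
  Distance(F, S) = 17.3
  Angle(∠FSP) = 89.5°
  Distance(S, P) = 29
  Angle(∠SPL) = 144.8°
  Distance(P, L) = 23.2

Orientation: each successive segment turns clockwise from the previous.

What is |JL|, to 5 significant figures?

27.541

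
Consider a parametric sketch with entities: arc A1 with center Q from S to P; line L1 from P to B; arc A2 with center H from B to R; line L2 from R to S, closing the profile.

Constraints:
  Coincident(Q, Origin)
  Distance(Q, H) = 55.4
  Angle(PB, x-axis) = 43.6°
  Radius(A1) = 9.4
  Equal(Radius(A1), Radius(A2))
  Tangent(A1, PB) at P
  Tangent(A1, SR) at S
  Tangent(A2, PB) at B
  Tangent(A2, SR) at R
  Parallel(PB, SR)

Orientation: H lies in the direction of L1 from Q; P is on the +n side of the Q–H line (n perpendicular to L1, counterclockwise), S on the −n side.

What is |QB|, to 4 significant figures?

56.19

Tangency of A1 to both parallel lines with radius 9.4 puts P and S at Q ± 9.4·n: P = (-6.482, 6.807), S = (6.482, -6.807). Equal radii place B and R the same way about H: B = H + 9.4·n = (33.64, 45.01), R = H − 9.4·n = (46.60, 31.40). Then |QB| = |B − Q| = 56.19.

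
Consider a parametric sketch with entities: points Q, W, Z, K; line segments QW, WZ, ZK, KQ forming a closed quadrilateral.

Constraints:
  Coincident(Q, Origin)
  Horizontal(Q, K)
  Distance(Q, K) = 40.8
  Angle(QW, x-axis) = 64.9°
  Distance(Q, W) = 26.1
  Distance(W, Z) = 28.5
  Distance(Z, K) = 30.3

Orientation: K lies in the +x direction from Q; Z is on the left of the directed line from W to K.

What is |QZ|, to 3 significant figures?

49.2

Checks: |WZ| = 28.50 ✓; |ZK| = 30.30 ✓.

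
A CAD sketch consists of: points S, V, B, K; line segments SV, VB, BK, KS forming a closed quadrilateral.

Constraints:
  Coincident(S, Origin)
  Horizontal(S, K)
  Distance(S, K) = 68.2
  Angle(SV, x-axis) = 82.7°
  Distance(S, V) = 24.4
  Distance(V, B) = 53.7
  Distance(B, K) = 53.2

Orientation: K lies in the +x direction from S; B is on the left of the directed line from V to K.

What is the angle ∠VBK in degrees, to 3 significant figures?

81.0°

S is at the origin; S and K share the same y with |SK| = 68.2 and K in +x, so K = (68.2, 0). SV runs at 82.7° with |SV| = 24.4, so V = (3.10, 24.2). B is determined by |VB| = 53.7 and |BK| = 53.2 together: it lies at the intersection of circle(V, 53.7) and circle(K, 53.2). With |VK| = 69.5, the foot of the radical line on VK is 35.1 from V and the perpendicular offset is √(53.7² − 35.1²) = 40.6. Taking the left-of-VK solution: B = (50.2, 50.1).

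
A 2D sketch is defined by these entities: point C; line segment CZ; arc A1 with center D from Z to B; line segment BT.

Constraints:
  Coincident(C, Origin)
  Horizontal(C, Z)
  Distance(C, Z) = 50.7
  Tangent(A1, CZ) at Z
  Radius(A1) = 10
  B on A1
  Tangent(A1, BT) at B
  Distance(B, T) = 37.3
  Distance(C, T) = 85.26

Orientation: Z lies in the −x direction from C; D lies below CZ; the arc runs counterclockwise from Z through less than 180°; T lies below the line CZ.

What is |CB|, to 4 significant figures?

60.04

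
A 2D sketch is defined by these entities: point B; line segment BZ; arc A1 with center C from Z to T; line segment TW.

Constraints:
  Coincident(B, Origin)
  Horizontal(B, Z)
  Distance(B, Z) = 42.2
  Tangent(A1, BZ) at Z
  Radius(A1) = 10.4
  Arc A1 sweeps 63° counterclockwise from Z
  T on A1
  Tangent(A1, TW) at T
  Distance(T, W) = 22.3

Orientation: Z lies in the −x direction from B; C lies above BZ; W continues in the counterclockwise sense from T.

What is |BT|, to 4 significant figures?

33.42

B is at the origin; B and Z share the same y with |BZ| = 42.2 and Z on the −x side, so Z = (-42.20, 0.000). Tangency of A1 to BZ means the radius CZ is perpendicular to BZ, so C = Z + (0, 10.4) = (-42.20, 10.40). On A1, Z sits at bearing -90° from C; a 63° counterclockwise sweep puts T at bearing -27°, so T = C + 10.4·(cos -27°, sin -27°) = (-32.93, 5.678). Then |BT| = |T − B| = 33.42.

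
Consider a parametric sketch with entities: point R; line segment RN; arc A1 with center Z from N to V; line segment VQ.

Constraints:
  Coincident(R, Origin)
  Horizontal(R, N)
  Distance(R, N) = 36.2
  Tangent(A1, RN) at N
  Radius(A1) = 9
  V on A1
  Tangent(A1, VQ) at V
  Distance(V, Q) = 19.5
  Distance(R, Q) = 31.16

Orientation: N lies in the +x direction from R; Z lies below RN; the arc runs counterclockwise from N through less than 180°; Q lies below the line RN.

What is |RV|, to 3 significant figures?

28.4

Checks: |ZV| = 9.000 ✓; ∠(ZV, VQ) = 90.00° ✓; |VQ| = 19.50 ✓; |RQ| = 31.16 ✓.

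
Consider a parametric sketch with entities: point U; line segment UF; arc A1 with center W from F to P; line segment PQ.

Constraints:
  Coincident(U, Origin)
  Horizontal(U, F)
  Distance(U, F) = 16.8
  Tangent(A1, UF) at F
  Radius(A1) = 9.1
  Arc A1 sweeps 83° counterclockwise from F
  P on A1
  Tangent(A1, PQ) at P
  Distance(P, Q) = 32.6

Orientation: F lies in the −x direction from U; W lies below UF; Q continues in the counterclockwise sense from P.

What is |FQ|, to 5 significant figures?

42.392

On A1, F sits at bearing 90° from W; an 83° counterclockwise sweep puts P at bearing 173°, so P = W + 9.1·(cos 173°, sin 173°) = (-25.832, -7.9910). Since A1 is tangent to PQ there, WP ⟂ PQ, so PQ runs along (−sin 173°, cos 173°); with |PQ| = 32.6, Q = (-29.805, -40.348). Then |FQ| = |Q − F| = 42.392.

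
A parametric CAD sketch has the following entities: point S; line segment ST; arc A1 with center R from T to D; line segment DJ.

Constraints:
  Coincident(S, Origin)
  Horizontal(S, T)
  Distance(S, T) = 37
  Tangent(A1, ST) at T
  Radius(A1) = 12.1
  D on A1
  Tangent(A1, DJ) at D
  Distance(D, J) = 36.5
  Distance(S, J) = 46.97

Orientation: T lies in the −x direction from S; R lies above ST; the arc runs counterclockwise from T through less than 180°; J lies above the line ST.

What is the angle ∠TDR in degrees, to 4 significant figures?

52.51°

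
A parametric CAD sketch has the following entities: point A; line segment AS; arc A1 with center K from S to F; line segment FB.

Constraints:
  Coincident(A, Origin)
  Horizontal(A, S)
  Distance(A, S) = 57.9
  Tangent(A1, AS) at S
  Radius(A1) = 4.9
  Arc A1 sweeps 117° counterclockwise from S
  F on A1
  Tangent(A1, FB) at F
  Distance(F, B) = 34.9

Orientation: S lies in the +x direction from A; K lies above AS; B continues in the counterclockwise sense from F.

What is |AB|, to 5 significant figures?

60.131

A is at the origin; A and S share the same y with |AS| = 57.9 and S on the +x side, so S = (57.900, 0.0000). The tangent condition forces KS to be normal to AS, so K = S + (0, 4.9) = (57.900, 4.9000). On A1, S sits at bearing -90° from K; a 117° counterclockwise sweep puts F at bearing 27°, so F = K + 4.9·(cos 27°, sin 27°) = (62.266, 7.1246). A1 meets FB tangentially, so KF is at right angles to FB, so FB runs along (−sin 27°, cos 27°); with |FB| = 34.9, B = (46.422, 38.221). Then |AB| = |B − A| = 60.131.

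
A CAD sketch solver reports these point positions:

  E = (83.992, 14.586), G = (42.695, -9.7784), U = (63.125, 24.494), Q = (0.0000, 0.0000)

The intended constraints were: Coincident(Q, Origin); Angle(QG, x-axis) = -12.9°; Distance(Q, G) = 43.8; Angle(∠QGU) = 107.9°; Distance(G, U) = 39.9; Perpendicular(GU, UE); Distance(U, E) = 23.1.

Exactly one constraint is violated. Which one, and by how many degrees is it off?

Perpendicular(GU, UE) — off by 5.40°.

Q = (0.00, 0.00) ✓; QG at -12.90° ✓; |QG| = 43.80 ✓; ∠QGU = 107.9° ✓; |GU| = 39.90 ✓; ∠(GU, UE) = 84.60° ✗; |UE| = 23.10 ✓.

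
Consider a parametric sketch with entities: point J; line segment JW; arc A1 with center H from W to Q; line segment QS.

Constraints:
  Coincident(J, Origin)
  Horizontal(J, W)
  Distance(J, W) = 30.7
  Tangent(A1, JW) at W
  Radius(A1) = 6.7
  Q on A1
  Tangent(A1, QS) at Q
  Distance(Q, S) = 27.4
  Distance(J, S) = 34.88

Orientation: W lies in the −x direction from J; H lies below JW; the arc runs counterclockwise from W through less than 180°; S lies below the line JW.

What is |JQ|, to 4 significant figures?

37.25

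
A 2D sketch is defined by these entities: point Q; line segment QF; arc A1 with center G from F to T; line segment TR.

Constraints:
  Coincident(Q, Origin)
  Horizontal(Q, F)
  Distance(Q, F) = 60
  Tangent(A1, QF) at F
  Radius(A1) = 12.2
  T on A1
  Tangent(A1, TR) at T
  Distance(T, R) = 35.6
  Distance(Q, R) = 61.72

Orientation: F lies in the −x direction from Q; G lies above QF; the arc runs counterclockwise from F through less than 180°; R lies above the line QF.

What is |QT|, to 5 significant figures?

49.035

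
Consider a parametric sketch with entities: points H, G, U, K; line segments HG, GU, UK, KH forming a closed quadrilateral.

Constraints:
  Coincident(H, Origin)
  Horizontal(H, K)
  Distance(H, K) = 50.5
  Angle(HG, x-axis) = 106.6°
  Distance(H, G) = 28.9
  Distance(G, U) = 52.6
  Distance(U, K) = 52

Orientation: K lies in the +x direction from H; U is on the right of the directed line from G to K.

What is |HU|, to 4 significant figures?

23.79

H is at the origin; HK is horizontal with |HK| = 50.5 and K in +x, so K = (50.5, 0). HG runs at 106.6° with |HG| = 28.9, so G = (-8.256, 27.70). U is determined by |GU| = 52.6 and |UK| = 52.0 together: it lies at the intersection of circle(G, 52.6) and circle(K, 52.0). With |GK| = 64.96, the foot of the radical line on GK is 32.96 from G and the perpendicular offset is √(52.6² − 32.96²) = 40.99. Taking the right-of-GK solution: U = (4.081, -23.44).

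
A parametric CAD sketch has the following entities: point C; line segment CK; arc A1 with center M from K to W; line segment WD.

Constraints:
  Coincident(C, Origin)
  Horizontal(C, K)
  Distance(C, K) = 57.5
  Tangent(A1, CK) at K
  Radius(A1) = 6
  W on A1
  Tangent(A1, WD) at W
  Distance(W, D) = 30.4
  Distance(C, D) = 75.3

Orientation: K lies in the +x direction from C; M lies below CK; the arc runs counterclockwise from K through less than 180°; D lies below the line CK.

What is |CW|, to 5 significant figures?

52.919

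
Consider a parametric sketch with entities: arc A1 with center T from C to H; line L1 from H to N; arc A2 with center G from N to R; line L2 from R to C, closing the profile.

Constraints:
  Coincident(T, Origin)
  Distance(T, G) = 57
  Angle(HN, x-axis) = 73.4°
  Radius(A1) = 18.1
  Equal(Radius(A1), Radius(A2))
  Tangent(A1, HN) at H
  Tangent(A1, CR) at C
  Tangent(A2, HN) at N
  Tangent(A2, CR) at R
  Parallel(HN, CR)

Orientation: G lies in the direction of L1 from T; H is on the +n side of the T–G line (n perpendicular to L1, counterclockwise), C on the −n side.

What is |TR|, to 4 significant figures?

59.80

Tangency of A1 to both parallel lines with radius 18.1 puts H and C at T ± 18.1·n: H = (-17.35, 5.171), C = (17.35, -5.171). Equal radii place N and R the same way about G: N = G + 18.1·n = (-1.061, 59.80), R = G − 18.1·n = (33.63, 49.45). Then |TR| = |R − T| = 59.80.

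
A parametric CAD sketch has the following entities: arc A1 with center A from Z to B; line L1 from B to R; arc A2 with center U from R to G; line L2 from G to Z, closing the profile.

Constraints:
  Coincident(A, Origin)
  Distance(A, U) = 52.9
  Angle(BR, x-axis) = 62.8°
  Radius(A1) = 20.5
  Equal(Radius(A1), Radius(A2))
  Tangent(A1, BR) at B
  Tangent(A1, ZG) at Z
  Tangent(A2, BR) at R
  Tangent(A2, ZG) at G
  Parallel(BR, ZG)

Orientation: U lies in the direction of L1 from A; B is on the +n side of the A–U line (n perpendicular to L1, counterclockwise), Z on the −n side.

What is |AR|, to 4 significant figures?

56.73

The slot axis is L1's direction at 62.8°, so u = (cos 62.8°, sin 62.8°) = (0.4571, 0.8894) and n = (−sin 62.8°, cos 62.8°) = (-0.8894, 0.4571). A is at the origin and U lies 52.9 along u from A, so U = 52.9·u = (24.18, 47.05). Tangency of A1 to both parallel lines with radius 20.5 puts B and Z at A ± 20.5·n: B = (-18.23, 9.371), Z = (18.23, -9.371). Equal radii place R and G the same way about U: R = U + 20.5·n = (5.947, 56.42), G = U − 20.5·n = (42.41, 37.68). Then |AR| = |R − A| = 56.73.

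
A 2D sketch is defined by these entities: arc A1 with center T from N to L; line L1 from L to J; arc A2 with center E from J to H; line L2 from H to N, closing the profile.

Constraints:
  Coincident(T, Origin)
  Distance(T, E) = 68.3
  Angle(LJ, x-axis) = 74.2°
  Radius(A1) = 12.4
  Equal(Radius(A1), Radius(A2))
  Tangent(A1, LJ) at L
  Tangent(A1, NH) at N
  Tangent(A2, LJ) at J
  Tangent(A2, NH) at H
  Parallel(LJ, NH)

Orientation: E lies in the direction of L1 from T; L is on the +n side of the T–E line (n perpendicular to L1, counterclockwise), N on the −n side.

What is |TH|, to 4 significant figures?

69.42

Tangency of A1 to both parallel lines with radius 12.4 puts L and N at T ± 12.4·n: L = (-11.93, 3.376), N = (11.93, -3.376). Equal radii place J and H the same way about E: J = E + 12.4·n = (6.665, 69.10), H = E − 12.4·n = (30.53, 62.34). Then |TH| = |H − T| = 69.42.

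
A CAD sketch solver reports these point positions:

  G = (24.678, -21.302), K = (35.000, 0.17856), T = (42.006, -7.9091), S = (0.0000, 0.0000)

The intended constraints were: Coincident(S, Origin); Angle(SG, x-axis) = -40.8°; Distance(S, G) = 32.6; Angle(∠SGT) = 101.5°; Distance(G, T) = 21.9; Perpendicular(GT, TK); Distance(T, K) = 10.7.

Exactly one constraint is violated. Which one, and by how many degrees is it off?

Perpendicular(GT, TK) — off by 3.20°.

S = (0.00, 0.00) ✓; SG at -40.80° ✓; |SG| = 32.60 ✓; ∠SGT = 101.5° ✓; |GT| = 21.90 ✓; ∠(GT, TK) = 93.20° ✗; |TK| = 10.70 ✓.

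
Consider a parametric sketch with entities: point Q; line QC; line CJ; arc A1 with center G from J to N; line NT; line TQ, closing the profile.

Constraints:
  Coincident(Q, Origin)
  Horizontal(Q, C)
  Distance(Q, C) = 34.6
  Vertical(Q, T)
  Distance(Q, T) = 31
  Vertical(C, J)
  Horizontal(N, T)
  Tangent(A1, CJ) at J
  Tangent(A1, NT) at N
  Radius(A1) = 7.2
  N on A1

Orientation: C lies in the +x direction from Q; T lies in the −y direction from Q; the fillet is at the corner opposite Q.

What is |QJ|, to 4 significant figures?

42.00

Q is at the origin; QC is horizontal with |QC| = 34.6 and C on the +x side, so C = (34.60, 0.000). QT is vertical with |QT| = 31.0 and T on the −y side, so T = (0.000, -31.00). The virtual corner opposite Q is at (34.60, -31.00). A1 meets CJ tangentially, so GJ is at right angles to CJ and the tangent condition forces GN to be normal to NT, with radius 7.2, so the center G sits 7.2 in from both sides at G = (27.40, -23.80). That places the tangent points at J = (34.60, -23.80) on CJ and N = (27.40, -31.00) on NT. Then |QJ| = |J − Q| = 42.00.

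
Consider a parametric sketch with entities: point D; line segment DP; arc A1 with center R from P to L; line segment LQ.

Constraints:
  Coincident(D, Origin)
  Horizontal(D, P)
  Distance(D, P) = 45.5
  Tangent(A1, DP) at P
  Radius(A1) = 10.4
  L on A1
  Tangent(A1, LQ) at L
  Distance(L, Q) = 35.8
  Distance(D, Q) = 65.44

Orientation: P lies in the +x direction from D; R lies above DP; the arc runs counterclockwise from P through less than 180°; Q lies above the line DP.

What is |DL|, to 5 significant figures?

57.049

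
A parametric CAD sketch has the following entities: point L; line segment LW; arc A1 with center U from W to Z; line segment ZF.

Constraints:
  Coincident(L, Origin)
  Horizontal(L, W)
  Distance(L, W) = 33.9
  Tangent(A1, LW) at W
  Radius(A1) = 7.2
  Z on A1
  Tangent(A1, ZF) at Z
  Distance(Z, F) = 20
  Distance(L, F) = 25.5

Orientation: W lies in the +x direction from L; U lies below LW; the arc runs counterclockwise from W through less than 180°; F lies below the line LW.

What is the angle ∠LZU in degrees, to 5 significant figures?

151.16°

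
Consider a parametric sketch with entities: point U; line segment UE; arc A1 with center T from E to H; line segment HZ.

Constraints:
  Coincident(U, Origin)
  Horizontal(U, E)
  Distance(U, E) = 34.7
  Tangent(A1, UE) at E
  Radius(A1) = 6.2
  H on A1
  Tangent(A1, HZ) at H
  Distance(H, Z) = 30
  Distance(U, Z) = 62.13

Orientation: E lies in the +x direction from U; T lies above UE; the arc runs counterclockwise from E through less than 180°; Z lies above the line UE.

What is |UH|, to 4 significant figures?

40.24

Checks: U.y = 0.00, E.y = 0.00 ✓; |TH| = 6.200 ✓; ∠(TH, HZ) = 90.00° ✓; |HZ| = 30.00 ✓; |UZ| = 62.13 ✓.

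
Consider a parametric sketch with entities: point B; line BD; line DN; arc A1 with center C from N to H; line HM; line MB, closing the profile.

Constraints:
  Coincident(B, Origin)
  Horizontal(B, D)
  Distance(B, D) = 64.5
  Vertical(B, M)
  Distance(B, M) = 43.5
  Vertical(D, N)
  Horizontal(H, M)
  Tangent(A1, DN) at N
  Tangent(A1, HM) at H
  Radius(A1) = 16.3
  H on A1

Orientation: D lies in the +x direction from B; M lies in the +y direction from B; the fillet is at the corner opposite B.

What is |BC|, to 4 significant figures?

55.35

B is at the origin; B and D share the same y with |BD| = 64.5 and D on the +x side, so D = (64.50, 0.000). BM is vertical with |BM| = 43.5 and M on the +y side, so M = (0.000, 43.50). The virtual corner opposite B is at (64.50, 43.50). Tangency of A1 to DN means the radius CN is perpendicular to DN and A1 meets HM tangentially, so CH is at right angles to HM, with radius 16.3, so the center C sits 16.3 in from both sides at C = (48.20, 27.20). Then |BC| = |C − B| = 55.35.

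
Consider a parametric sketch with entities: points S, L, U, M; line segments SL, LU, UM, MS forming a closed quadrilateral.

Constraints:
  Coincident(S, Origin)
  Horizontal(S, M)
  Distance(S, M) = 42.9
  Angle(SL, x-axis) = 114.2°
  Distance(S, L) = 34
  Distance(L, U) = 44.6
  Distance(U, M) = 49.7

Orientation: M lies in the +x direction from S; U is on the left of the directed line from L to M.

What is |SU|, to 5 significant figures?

54.743

S is at the origin; S and M share the same y with |SM| = 42.9 and M in +x, so M = (42.9, 0). SL runs at 114.2° with |SL| = 34.0, so L = (-13.937, 31.012). U is determined by |LU| = 44.6 and |UM| = 49.7 together: it lies at the intersection of circle(L, 44.6) and circle(M, 49.7). With |LM| = 64.747, the foot of the radical line on LM is 28.660 from L and the perpendicular offset is √(44.6² − 28.660²) = 34.173. Taking the left-of-LM solution: U = (27.589, 47.283).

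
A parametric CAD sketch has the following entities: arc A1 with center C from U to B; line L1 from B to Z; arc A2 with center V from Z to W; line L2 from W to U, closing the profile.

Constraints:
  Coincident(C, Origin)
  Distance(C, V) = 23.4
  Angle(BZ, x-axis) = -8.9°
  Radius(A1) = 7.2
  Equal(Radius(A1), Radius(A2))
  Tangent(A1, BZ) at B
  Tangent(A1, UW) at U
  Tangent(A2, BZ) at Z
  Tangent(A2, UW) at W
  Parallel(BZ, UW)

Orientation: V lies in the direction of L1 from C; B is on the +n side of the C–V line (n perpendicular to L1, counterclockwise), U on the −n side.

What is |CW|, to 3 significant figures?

24.5

Tangency of A1 to both parallel lines with radius 7.2 puts B and U at C ± 7.2·n: B = (1.11, 7.11), U = (-1.11, -7.11). Equal radii place Z and W the same way about V: Z = V + 7.2·n = (24.2, 3.49), W = V − 7.2·n = (22.0, -10.7). Then |CW| = |W − C| = 24.5.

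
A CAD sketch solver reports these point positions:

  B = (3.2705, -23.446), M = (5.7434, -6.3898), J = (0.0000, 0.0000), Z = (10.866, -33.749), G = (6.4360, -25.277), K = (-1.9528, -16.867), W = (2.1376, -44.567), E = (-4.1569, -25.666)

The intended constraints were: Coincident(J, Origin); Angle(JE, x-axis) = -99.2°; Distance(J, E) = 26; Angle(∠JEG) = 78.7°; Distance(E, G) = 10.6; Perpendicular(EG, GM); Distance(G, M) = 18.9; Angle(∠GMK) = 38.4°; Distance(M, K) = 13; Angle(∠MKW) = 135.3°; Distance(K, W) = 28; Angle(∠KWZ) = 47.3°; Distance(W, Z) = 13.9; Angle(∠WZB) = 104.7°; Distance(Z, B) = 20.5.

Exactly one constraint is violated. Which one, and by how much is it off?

Distance(Z, B) = 20.5 — off by 7.70.

J = (0.00, 0.00) ✓; JE at -99.20° ✓; |JE| = 26.00 ✓; ∠JEG = 78.70° ✓; |EG| = 10.60 ✓; ∠(EG, GM) = 90.00° ✓; |GM| = 18.90 ✓; ∠GMK = 38.40° ✓; |MK| = 13.00 ✓; ∠MKW = 135.3° ✓; |KW| = 28.00 ✓; ∠KWZ = 47.30° ✓; |WZ| = 13.90 ✓; ∠WZB = 104.7° ✓; |ZB| = 12.80 ✗.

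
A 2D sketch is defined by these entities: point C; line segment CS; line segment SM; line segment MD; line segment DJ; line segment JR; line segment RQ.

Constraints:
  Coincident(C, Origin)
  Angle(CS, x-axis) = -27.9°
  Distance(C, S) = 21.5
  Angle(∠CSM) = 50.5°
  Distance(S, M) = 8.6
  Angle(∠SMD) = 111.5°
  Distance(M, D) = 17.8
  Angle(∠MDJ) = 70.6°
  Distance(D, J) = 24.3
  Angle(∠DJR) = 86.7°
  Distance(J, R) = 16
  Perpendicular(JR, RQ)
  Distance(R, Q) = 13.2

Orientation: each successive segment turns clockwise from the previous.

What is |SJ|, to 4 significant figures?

19.71

C is at the origin; CS runs at -27.9° with length 21.5, so S = (19.00, -10.06). ∠CSM = 50.5° gives SM at -157.4° from the x-axis; with |SM| = 8.6, M = (11.06, -13.37). ∠SMD = 111.5° gives MD at 134.1° from the x-axis; with |MD| = 17.8, D = (-1.326, -0.5828). ∠MDJ = 70.6° gives DJ at 24.70° from the x-axis; with |DJ| = 24.3, J = (20.75, 9.571). Then |SJ| = |J − S| = 19.71.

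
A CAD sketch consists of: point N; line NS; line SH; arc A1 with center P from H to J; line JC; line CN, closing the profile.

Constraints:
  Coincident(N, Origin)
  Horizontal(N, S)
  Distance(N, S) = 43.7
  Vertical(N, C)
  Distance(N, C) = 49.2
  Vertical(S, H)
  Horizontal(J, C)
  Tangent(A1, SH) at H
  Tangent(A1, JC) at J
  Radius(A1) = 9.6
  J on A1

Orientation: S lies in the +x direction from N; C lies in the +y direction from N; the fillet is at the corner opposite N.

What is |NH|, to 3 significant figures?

59.0

The virtual corner opposite N is at (43.7, 49.2). A1 meets SH tangentially, so PH is at right angles to SH and A1 meets JC tangentially, so PJ is at right angles to JC, with radius 9.6, so the center P sits 9.6 in from both sides at P = (34.1, 39.6). That places the tangent points at H = (43.7, 39.6) on SH and J = (34.1, 49.2) on JC. Then |NH| = |H − N| = 59.0.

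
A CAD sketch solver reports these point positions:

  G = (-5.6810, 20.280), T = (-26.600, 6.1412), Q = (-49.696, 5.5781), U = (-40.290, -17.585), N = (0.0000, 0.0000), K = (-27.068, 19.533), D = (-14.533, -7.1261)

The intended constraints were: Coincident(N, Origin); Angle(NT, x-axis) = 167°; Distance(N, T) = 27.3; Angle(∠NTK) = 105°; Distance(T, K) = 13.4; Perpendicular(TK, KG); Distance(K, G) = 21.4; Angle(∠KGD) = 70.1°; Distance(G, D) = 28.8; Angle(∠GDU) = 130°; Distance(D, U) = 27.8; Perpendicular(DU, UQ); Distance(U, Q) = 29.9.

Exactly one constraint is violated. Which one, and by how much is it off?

Distance(U, Q) = 29.9 — off by 4.90.

N = (0.00, 0.00) ✓; NT at 167.0° ✓; |NT| = 27.30 ✓; ∠NTK = 105.0° ✓; |TK| = 13.40 ✓; ∠(TK, KG) = 90.00° ✓; |KG| = 21.40 ✓; ∠KGD = 70.10° ✓; |GD| = 28.80 ✓; ∠GDU = 130.0° ✓; |DU| = 27.80 ✓; ∠(DU, UQ) = 90.00° ✓; |UQ| = 25.00 ✗.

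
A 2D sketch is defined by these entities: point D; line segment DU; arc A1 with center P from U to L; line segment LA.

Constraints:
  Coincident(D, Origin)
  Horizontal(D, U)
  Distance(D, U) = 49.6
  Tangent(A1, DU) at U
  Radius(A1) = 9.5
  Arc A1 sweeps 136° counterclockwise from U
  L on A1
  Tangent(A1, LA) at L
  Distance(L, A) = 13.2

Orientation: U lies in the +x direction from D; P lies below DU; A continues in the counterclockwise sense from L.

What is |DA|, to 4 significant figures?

58.36

On A1, U sits at bearing 90° from P; a 136° counterclockwise sweep puts L at bearing 226°, so L = P + 9.5·(cos 226°, sin 226°) = (43.00, -16.33). Since A1 is tangent to LA there, PL ⟂ LA, so LA runs along (−sin 226°, cos 226°); with |LA| = 13.2, A = (52.50, -25.50). Then |DA| = |A − D| = 58.36.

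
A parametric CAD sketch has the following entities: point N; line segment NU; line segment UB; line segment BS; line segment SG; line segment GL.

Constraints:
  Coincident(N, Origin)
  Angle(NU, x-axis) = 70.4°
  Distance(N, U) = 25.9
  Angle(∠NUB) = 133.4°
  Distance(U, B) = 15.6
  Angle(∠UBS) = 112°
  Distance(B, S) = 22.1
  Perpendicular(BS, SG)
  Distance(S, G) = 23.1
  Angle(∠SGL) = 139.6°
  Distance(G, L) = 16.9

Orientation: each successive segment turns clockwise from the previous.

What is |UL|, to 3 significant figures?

27.4

N is at the origin; NU runs at 70.4° with length 25.9, so U = (8.69, 24.4). ∠NUB = 133.4° gives UB at 23.8° from the x-axis; with |UB| = 15.6, B = (23.0, 30.7). ∠UBS = 112.0° gives BS at -44.2° from the x-axis; with |BS| = 22.1, S = (38.8, 15.3). BS ⟂ SG, so SG runs at -134°; with |SG| = 23.1, G = (22.7, -1.27). ∠SGL = 139.6° gives GL at -175° from the x-axis; with |GL| = 16.9, L = (5.88, -2.86). Then |UL| = |L − U| = 27.4.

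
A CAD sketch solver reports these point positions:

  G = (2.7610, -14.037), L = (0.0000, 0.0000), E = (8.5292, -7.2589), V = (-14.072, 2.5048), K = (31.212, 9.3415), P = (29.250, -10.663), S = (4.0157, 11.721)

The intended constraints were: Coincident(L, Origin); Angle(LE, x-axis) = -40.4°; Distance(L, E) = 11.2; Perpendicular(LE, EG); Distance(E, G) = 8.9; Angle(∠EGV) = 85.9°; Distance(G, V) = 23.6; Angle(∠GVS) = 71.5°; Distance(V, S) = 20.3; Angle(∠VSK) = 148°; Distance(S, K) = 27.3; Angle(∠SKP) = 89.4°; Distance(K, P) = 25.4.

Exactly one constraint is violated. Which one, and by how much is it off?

Distance(K, P) = 25.4 — off by 5.30.

L = (0.00, 0.00) ✓; LE at -40.40° ✓; |LE| = 11.20 ✓; ∠(LE, EG) = 90.00° ✓; |EG| = 8.900 ✓; ∠EGV = 85.90° ✓; |GV| = 23.60 ✓; ∠GVS = 71.50° ✓; |VS| = 20.30 ✓; ∠VSK = 148.0° ✓; |SK| = 27.30 ✓; ∠SKP = 89.40° ✓; |KP| = 20.10 ✗.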